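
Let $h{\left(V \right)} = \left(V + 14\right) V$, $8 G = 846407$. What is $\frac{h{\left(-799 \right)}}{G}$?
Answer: $\frac{5017720}{846407} \approx 5.9283$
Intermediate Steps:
$G = \frac{846407}{8}$ ($G = \frac{1}{8} \cdot 846407 = \frac{846407}{8} \approx 1.058 \cdot 10^{5}$)
$h{\left(V \right)} = V \left(14 + V\right)$ ($h{\left(V \right)} = \left(14 + V\right) V = V \left(14 + V\right)$)
$\frac{h{\left(-799 \right)}}{G} = \frac{\left(-799\right) \left(14 - 799\right)}{\frac{846407}{8}} = \left(-799\right) \left(-785\right) \frac{8}{846407} = 627215 \cdot \frac{8}{846407} = \frac{5017720}{846407}$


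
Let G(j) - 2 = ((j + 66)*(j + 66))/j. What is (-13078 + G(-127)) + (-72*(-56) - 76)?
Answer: -1161961/127 ≈ -9149.3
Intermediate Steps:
G(j) = 2 + (66 + j)²/j (G(j) = 2 + ((j + 66)*(j + 66))/j = 2 + ((66 + j)*(66 + j))/j = 2 + (66 + j)²/j)
(-13078 + G(-127)) + (-72*(-56) - 76) = (-13078 + (2 + (66 - 127)²/(-127))) + (-72*(-56) - 76) = (-13078 + (2 - 1/127*(-61)²)) + (4032 - 76) = (-13078 + (2 - 1/127*3721)) + 3956 = (-13078 + (2 - 3721/127)) + 3956 = (-13078 - 3467/127) + 3956 = -1664373/127 + 3956 = -1161961/127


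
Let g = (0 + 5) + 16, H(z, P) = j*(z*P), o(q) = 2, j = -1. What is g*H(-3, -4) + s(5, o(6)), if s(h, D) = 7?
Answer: -245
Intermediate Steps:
H(z, P) = -P*z (H(z, P) = -z*P = -P*z)
g = 21 (g = 5 + 16 = 21)
g*H(-3, -4) + s(5, o(6)) = 21*(-1*(-4)*(-3)) + 7 = 21*(-12) + 7 = -252 + 7 = -245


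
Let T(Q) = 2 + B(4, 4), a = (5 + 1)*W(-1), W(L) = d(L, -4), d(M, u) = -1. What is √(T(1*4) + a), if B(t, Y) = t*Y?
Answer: 2*√3 ≈ 3.4641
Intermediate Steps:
B(t, Y) = Y*t
W(L) = -1
a = -6 (a = (5 + 1)*(-1) = 6*(-1) = -6)
T(Q) = 18 (T(Q) = 2 + 4*4 = 2 + 16 = 18)
√(T(1*4) + a) = √(18 - 6) = √12 = 2*√3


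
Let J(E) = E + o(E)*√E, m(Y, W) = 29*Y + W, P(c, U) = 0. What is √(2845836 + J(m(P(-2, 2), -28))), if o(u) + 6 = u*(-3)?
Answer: 2*√(711452 + 39*I*√7) ≈ 1687.0 + 0.12233*I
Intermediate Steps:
o(u) = -6 - 3*u (o(u) = -6 + u*(-3) = -6 - 3*u)
m(Y, W) = W + 29*Y
J(E) = E + √E*(-6 - 3*E) (J(E) = E + (-6 - 3*E)*√E = E + √E*(-6 - 3*E))
√(2845836 + J(m(P(-2, 2), -28))) = √(2845836 + ((-28 + 29*0) - 3*√(-28 + 29*0)*(2 + (-28 + 29*0)))) = √(2845836 + ((-28 + 0) - 3*√(-28 + 0)*(2 + (-28 + 0)))) = √(2845836 + (-28 - 3*√(-28)*(2 - 28))) = √(2845836 + (-28 - 3*2*I*√7*(-26))) = √(2845836 + (-28 + 156*I*√7)) = √(2845808 + 156*I*√7)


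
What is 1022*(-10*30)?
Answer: -306600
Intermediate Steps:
1022*(-10*30) = 1022*(-300) = -306600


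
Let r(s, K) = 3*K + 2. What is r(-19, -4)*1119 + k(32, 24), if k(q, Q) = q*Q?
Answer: -10422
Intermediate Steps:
r(s, K) = 2 + 3*K
k(q, Q) = Q*q
r(-19, -4)*1119 + k(32, 24) = (2 + 3*(-4))*1119 + 24*32 = (2 - 12)*1119 + 768 = -10*1119 + 768 = -11190 + 768 = -10422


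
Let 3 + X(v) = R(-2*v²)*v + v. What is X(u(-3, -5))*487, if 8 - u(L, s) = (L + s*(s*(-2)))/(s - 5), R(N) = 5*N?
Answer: -9600231/100 ≈ -96002.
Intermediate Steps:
u(L, s) = 8 - (L - 2*s²)/(-5 + s) (u(L, s) = 8 - (L + s*(s*(-2)))/(s - 5) = 8 - (L + s*(-2*s))/(-5 + s) = 8 - (L - 2*s²)/(-5 + s))
X(v) = -3 + v - 10*v³ (X(v) = -3 + ((5*(-2*v²))*v + v) = -3 + ((-10*v²)*v + v) = -3 + (-10*v³ + v) = -3 + (v - 10*v³) = -3 + v - 10*v³)
X(u(-3, -5))*487 = (-3 + (-40 - 1*(-3) + 2*(-5)² + 8*(-5))/(-5 - 5) - 10*(-40 - 1*(-3) + 2*(-5)² + 8*(-5))³/(-5 - 5)³)*487 = (-3 + (-40 + 3 + 2*25 - 40)/(-10) - 10*(-(-40 + 3 + 2*25 - 40)³/1000))*487 = (-3 - (-40 + 3 + 50 - 40)/10 - 10*(-(-40 + 3 + 50 - 40)³/1000))*487 = (-3 - ⅒*(-27) - 10*(-⅒*(-27))³)*487 = (-3 + 27/10 - 10*(27/10)³)*487 = (-3 + 27/10 - 10*19683/1000)*487 = (-3 + 27/10 - 19683/100)*487 = -19713/100*487 = -9600231/100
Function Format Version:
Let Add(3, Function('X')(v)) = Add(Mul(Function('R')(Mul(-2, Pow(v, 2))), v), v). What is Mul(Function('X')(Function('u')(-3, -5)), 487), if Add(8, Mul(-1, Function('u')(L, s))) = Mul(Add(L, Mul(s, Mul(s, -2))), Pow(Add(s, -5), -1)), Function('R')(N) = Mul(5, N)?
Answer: Rational(-9600231, 100) ≈ -96002.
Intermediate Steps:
Function('u')(L, s) = Add(8, Mul(-1, Pow(Add(-5, s), -1), Add(L, Mul(-2, Pow(s, 2))))) (Function('u')(L, s) = Add(8, Mul(-1, Mul(Add(L, Mul(s, Mul(s, -2))), Pow(Add(s, -5), -1)))) = Add(8, Mul(-1, Mul(Add(L, Mul(s, Mul(-2, s))), Pow(Add(-5, s), -1)))) = Add(8, Mul(-1, Mul(Add(L, Mul(-2, Pow(s, 2))), Pow(Add(-5, s), -1)))) = Add(8, Mul(-1, Mul(Pow(Add(-5, s), -1), Add(L, Mul(-2, Pow(s, 2)))))) = Add(8, Mul(-1, Pow(Add(-5, s), -1), Add(L, Mul(-2, Pow(s, 2))))))
Function('X')(v) = Add(-3, v, Mul(-10, Pow(v, 3))) (Function('X')(v) = Add(-3, Add(Mul(Mul(5, Mul(-2, Pow(v, 2))), v), v)) = Add(-3, Add(Mul(Mul(-10, Pow(v, 2)), v), v)) = Add(-3, Add(Mul(-10, Pow(v, 3)), v)) = Add(-3, Add(v, Mul(-10, Pow(v, 3)))) = Add(-3, v, Mul(-10, Pow(v, 3))))
Mul(Function('X')(Function('u')(-3, -5)), 487) = Mul(Add(-3, Mul(Pow(Add(-5, -5), -1), Add(-40, Mul(-1, -3), Mul(2, Pow(-5, 2)), Mul(8, -5))), Mul(-10, Pow(Mul(Pow(Add(-5, -5), -1), Add(-40, Mul(-1, -3), Mul(2, Pow(-5, 2)), Mul(8, -5))), 3))), 487) = Mul(Add(-3, Mul(Pow(-10, -1), Add(-40, 3, Mul(2, 25), -40)), Mul(-10, Pow(Mul(Pow(-10, -1), Add(-40, 3, Mul(2, 25), -40)), 3))), 487) = Mul(Add(-3, Mul(Rational(-1, 10), Add(-40, 3, 50, -40)), Mul(-10, Pow(Mul(Rational(-1, 10), Add(-40, 3, 50, -40)), 3))), 487) = Mul(Add(-3, Mul(Rational(-1, 10), -27), Mul(-10, Pow(Mul(Rational(-1, 10), -27), 3))), 487) = Mul(Add(-3, Rational(27, 10), Mul(-10, Pow(Rational(27, 10), 3))), 487) = Mul(Add(-3, Rational(27, 10), Mul(-10, Rational(19683, 1000))), 487) = Mul(Add(-3, Rational(27, 10), Rational(-19683, 100)), 487) = Mul(Rational(-19713, 100), 487) = Rational(-9600231, 100)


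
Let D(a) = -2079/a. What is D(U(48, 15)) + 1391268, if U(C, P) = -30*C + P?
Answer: 660852993/475 ≈ 1.3913e+6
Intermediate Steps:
U(C, P) = P - 30*C
D(U(48, 15)) + 1391268 = -2079/(15 - 30*48) + 1391268 = -2079/(15 - 1440) + 1391268 = -2079/(-1425) + 1391268 = -2079*(-1/1425) + 1391268 = 693/475 + 1391268 = 660852993/475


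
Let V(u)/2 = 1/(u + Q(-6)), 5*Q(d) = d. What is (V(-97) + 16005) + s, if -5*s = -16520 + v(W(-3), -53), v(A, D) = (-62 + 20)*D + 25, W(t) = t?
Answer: 46298304/2455 ≈ 18859.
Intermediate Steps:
Q(d) = d/5
v(A, D) = 25 - 42*D (v(A, D) = -42*D + 25 = 25 - 42*D)
V(u) = 2/(-6/5 + u) (V(u) = 2/(u + (⅕)*(-6)) = 2/(u - 6/5) = 2/(-6/5 + u))
s = 14269/5 (s = -(-16520 + (25 - 42*(-53)))/5 = -(-16520 + (25 + 2226))/5 = -(-16520 + 2251)/5 = -⅕*(-14269) = 14269/5 ≈ 2853.8)
(V(-97) + 16005) + s = (10/(-6 + 5*(-97)) + 16005) + 14269/5 = (10/(-6 - 485) + 16005) + 14269/5 = (10/(-491) + 16005) + 14269/5 = (10*(-1/491) + 16005) + 14269/5 = (-10/491 + 16005) + 14269/5 = 7858445/491 + 14269/5 = 46298304/2455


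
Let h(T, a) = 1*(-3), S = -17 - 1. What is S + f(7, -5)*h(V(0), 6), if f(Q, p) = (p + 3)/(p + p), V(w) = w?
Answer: -93/5 ≈ -18.600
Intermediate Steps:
S = -18
h(T, a) = -3
f(Q, p) = (3 + p)/(2*p) (f(Q, p) = (3 + p)/((2*p)) = (3 + p)*(1/(2*p)) = (3 + p)/(2*p))
S + f(7, -5)*h(V(0), 6) = -18 + ((½)*(3 - 5)/(-5))*(-3) = -18 + ((½)*(-⅕)*(-2))*(-3) = -18 + (⅕)*(-3) = -18 - ⅗ = -93/5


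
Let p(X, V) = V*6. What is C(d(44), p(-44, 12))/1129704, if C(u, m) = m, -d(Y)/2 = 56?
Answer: 3/47071 ≈ 6.3734e-5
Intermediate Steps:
p(X, V) = 6*V
d(Y) = -112 (d(Y) = -2*56 = -112)
C(d(44), p(-44, 12))/1129704 = (6*12)/1129704 = 72*(1/1129704) = 3/47071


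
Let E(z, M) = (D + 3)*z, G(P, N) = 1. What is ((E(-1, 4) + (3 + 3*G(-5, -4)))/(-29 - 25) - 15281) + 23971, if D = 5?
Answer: 234631/27 ≈ 8690.0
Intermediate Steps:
E(z, M) = 8*z (E(z, M) = (5 + 3)*z = 8*z)
((E(-1, 4) + (3 + 3*G(-5, -4)))/(-29 - 25) - 15281) + 23971 = ((8*(-1) + (3 + 3*1))/(-29 - 25) - 15281) + 23971 = ((-8 + (3 + 3))/(-54) - 15281) + 23971 = ((-8 + 6)*(-1/54) - 15281) + 23971 = (-2*(-1/54) - 15281) + 23971 = (1/27 - 15281) + 23971 = -412586/27 + 23971 = 234631/27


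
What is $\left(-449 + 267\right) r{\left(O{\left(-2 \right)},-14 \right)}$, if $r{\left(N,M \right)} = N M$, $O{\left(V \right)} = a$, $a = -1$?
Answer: $-2548$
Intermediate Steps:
$O{\left(V \right)} = -1$
$r{\left(N,M \right)} = M N$
$\left(-449 + 267\right) r{\left(O{\left(-2 \right)},-14 \right)} = \left(-449 + 267\right) \left(\left(-14\right) \left(-1\right)\right) = \left(-182\right) 14 = -2548$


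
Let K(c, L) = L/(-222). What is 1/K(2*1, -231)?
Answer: 74/77 ≈ 0.96104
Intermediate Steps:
K(c, L) = -L/222 (K(c, L) = L*(-1/222) = -L/222)
1/K(2*1, -231) = 1/(-1/222*(-231)) = 1/(77/74) = 74/77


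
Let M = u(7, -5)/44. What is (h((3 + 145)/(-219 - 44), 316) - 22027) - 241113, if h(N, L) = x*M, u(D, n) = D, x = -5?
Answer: -11578195/44 ≈ -2.6314e+5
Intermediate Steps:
M = 7/44 ≈ 0.15909
h(N, L) = -35/44 (h(N, L) = -5*7/44 = -35/44)
(h((3 + 145)/(-219 - 44), 316) - 22027) - 241113 = (-35/44 - 22027) - 241113 = -969223/44 - 241113 = -11578195/44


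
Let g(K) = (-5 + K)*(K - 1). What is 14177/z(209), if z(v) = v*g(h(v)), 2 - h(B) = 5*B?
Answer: 14177/228669408 ≈ 6.1998e-5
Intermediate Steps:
h(B) = 2 - 5*B
g(K) = (-1 + K)*(-5 + K) (g(K) = (-5 + K)*(-1 + K) = (-1 + K)*(-5 + K))
z(v) = v*(-7 + (2 - 5*v)² + 30*v) (z(v) = v*(5 + (2 - 5*v)² - 6*(2 - 5*v)) = v*(5 + (2 - 5*v)² + (-12 + 30*v)) = v*(-7 + (2 - 5*v)² + 30*v))
14177/z(209) = 14177/((209*(-3 + 10*209 + 25*209²))) = 14177/((209*(-3 + 2090 + 25*43681))) = 14177/((209*(-3 + 2090 + 1092025))) = 14177/((209*1094112)) = 14177/228669408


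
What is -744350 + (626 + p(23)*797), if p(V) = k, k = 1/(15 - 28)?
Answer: -9669209/13 ≈ -7.4379e+5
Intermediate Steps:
k = -1/13 (k = 1/(-13) = -1/13 ≈ -0.076923)
p(V) = -1/13
-744350 + (626 + p(23)*797) = -744350 + (626 - 1/13*797) = -744350 + (626 - 797/13) = -744350 + 7341/13 = -9669209/13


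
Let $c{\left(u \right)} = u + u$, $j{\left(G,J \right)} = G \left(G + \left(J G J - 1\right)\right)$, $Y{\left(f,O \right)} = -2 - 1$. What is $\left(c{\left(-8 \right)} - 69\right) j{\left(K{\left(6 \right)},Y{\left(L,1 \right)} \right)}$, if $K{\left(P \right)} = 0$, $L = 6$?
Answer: $0$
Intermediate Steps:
$Y{\left(f,O \right)} = -3$
$j{\left(G,J \right)} = G \left(-1 + G + G J^{2}\right)$ ($j{\left(G,J \right)} = G \left(G + \left(G J J - 1\right)\right) = G \left(G + \left(G J^{2} - 1\right)\right) = G \left(G + \left(-1 + G J^{2}\right)\right) = G \left(-1 + G + G J^{2}\right)$)
$c{\left(u \right)} = 2 u$
$\left(c{\left(-8 \right)} - 69\right) j{\left(K{\left(6 \right)},Y{\left(L,1 \right)} \right)} = \left(2 \left(-8\right) - 69\right) 0 \left(-1 + 0 + 0 \left(-3\right)^{2}\right) = \left(-16 - 69\right) 0 \left(-1 + 0 + 0 \cdot 9\right) = - 85 \cdot 0 \left(-1 + 0 + 0\right) = - 85 \cdot 0 \left(-1\right) = \left(-85\right) 0 = 0$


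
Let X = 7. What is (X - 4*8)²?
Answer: 625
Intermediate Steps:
(X - 4*8)² = (7 - 4*8)² = (7 - 32)² = (-25)² = 625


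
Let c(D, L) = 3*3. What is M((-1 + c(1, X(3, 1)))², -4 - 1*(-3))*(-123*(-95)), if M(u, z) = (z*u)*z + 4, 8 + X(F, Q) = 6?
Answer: 794580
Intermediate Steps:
X(F, Q) = -2 (X(F, Q) = -8 + 6 = -2)
c(D, L) = 9
M(u, z) = 4 + u*z² (M(u, z) = (u*z)*z + 4 = u*z² + 4 = 4 + u*z²)
M((-1 + c(1, X(3, 1)))², -4 - 1*(-3))*(-123*(-95)) = (4 + (-1 + 9)²*(-4 - 1*(-3))²)*(-123*(-95)) = (4 + 8²*(-4 + 3)²)*11685 = (4 + 64*(-1)²)*11685 = (4 + 64*1)*11685 = (4 + 64)*11685 = 68*11685 = 794580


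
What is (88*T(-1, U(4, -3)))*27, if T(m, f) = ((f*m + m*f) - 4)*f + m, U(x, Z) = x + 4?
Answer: -382536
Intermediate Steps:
U(x, Z) = 4 + x
T(m, f) = m + f*(-4 + 2*f*m) (T(m, f) = ((f*m + f*m) - 4)*f + m = (2*f*m - 4)*f + m = (-4 + 2*f*m)*f + m = f*(-4 + 2*f*m) + m = m + f*(-4 + 2*f*m))
(88*T(-1, U(4, -3)))*27 = (88*(-1 - 4*(4 + 4) + 2*(-1)*(4 + 4)²))*27 = (88*(-1 - 4*8 + 2*(-1)*8²))*27 = (88*(-1 - 32 + 2*(-1)*64))*27 = (88*(-1 - 32 - 128))*27 = (88*(-161))*27 = -14168*27 = -382536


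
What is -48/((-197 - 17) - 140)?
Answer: 8/59 ≈ 0.13559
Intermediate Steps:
-48/((-197 - 17) - 140) = -48/(-214 - 140) = -48/(-354) = -48*(-1/354) = 8/59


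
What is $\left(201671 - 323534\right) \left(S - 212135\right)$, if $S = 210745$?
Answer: $169389570$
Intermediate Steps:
$\left(201671 - 323534\right) \left(S - 212135\right) = \left(201671 - 323534\right) \left(210745 - 212135\right) = \left(-121863\right) \left(-1390\right) = 169389570$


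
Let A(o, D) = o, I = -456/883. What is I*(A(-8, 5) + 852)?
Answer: -384864/883 ≈ -435.86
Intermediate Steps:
I = -456/883 (I = -456*1/883 = -456/883 ≈ -0.51642)
I*(A(-8, 5) + 852) = -456*(-8 + 852)/883 = -456/883*844 = -384864/883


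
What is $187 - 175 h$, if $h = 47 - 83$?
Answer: $6487$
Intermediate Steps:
$h = -36$
$187 - 175 h = 187 - -6300 = 187 + 6300 = 6487$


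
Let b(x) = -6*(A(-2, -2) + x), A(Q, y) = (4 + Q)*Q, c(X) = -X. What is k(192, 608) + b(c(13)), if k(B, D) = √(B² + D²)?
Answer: 102 + 32*√397 ≈ 739.60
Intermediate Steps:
A(Q, y) = Q*(4 + Q)
b(x) = 24 - 6*x (b(x) = -6*(-2*(4 - 2) + x) = -6*(-2*2 + x) = -6*(-4 + x) = 24 - 6*x)
k(192, 608) + b(c(13)) = √(192² + 608²) + (24 - (-6)*13) = √(36864 + 369664) + (24 - 6*(-13)) = √406528 + (24 + 78) = 32*√397 + 102 = 102 + 32*√397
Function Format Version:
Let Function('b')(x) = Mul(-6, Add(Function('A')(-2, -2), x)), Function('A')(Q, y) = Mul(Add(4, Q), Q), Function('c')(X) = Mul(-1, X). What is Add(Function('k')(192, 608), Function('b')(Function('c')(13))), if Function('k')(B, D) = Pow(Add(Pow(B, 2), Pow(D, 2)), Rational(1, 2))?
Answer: Add(102, Mul(32, Pow(397, Rational(1, 2)))) ≈ 739.60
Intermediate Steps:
Function('A')(Q, y) = Mul(Q, Add(4, Q))
Function('b')(x) = Add(24, Mul(-6, x)) (Function('b')(x) = Mul(-6, Add(Mul(-2, Add(4, -2)), x)) = Mul(-6, Add(Mul(-2, 2), x)) = Mul(-6, Add(-4, x)) = Add(24, Mul(-6, x)))
Add(Function('k')(192, 608), Function('b')(Function('c')(13))) = Add(Pow(Add(Pow(192, 2), Pow(608, 2)), Rational(1, 2)), Add(24, Mul(-6, Mul(-1, 13)))) = Add(Pow(Add(36864, 369664), Rational(1, 2)), Add(24, Mul(-6, -13))) = Add(Pow(406528, Rational(1, 2)), Add(24, 78)) = Add(Mul(32, Pow(397, Rational(1, 2))), 102) = Add(102, Mul(32, Pow(397, Rational(1, 2))))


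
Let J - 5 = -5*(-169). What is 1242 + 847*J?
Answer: 721192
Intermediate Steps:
J = 850 (J = 5 - 5*(-169) = 5 + 845 = 850)
1242 + 847*J = 1242 + 847*850 = 1242 + 719950 = 721192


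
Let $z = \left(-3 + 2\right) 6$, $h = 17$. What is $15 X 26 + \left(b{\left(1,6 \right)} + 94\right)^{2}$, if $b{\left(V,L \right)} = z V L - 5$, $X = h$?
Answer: $9439$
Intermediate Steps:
$z = -6$ ($z = \left(-1\right) 6 = -6$)
$X = 17$
$b{\left(V,L \right)} = -5 - 6 L V$ ($b{\left(V,L \right)} = - 6 V L - 5 = - 6 L V - 5 = -5 - 6 L V$)
$15 X 26 + \left(b{\left(1,6 \right)} + 94\right)^{2} = 15 \cdot 17 \cdot 26 + \left(\left(-5 - 36 \cdot 1\right) + 94\right)^{2} = 255 \cdot 26 + \left(\left(-5 - 36\right) + 94\right)^{2} = 6630 + \left(-41 + 94\right)^{2} = 6630 + 53^{2} = 6630 + 2809 = 9439$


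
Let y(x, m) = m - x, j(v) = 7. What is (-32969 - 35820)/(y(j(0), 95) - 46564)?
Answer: 68789/46476 ≈ 1.4801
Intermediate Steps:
(-32969 - 35820)/(y(j(0), 95) - 46564) = (-32969 - 35820)/((95 - 1*7) - 46564) = -68789/((95 - 7) - 46564) = -68789/(88 - 46564) = -68789/(-46476) = -68789*(-1/46476) = 68789/46476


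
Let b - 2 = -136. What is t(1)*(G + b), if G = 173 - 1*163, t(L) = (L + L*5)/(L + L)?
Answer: -372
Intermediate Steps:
t(L) = 3 (t(L) = (L + 5*L)/((2*L)) = (6*L)*(1/(2*L)) = 3)
b = -134 (b = 2 - 136 = -134)
G = 10 (G = 173 - 163 = 10)
t(1)*(G + b) = 3*(10 - 134) = 3*(-124) = -372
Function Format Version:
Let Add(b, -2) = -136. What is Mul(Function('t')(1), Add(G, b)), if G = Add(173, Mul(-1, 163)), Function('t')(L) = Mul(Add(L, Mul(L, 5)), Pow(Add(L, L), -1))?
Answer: -372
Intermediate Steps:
Function('t')(L) = 3 (Function('t')(L) = Mul(Add(L, Mul(5, L)), Pow(Mul(2, L), -1)) = Mul(Mul(6, L), Mul(Rational(1, 2), Pow(L, -1))) = 3)
b = -134 (b = Add(2, -136) = -134)
G = 10 (G = Add(173, -163) = 10)
Mul(Function('t')(1), Add(G, b)) = Mul(3, Add(10, -134)) = Mul(3, -124) = -372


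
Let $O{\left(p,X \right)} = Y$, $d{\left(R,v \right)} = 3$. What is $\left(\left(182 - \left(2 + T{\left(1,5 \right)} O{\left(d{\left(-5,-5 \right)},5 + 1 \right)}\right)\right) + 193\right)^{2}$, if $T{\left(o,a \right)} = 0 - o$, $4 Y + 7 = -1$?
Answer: $137641$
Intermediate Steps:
$Y = -2$ ($Y = - \frac{7}{4} + \frac{1}{4} \left(-1\right) = - \frac{7}{4} - \frac{1}{4} = -2$)
$O{\left(p,X \right)} = -2$
$T{\left(o,a \right)} = - o$
$\left(\left(182 - \left(2 + T{\left(1,5 \right)} O{\left(d{\left(-5,-5 \right)},5 + 1 \right)}\right)\right) + 193\right)^{2} = \left(\left(182 - \left(2 + \left(-1\right) 1 \left(-2\right)\right)\right) + 193\right)^{2} = \left(\left(182 - \left(2 - -2\right)\right) + 193\right)^{2} = \left(\left(182 - \left(2 + 2\right)\right) + 193\right)^{2} = \left(\left(182 - 4\right) + 193\right)^{2} = \left(178 + 193\right)^{2} = 371^{2} = 137641$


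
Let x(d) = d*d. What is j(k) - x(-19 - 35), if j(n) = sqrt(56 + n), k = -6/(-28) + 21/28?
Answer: -2916 + sqrt(11165)/14 ≈ -2908.5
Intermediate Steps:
x(d) = d**2
k = 27/28 (k = -6*(-1/28) + 21*(1/28) = 3/14 + 3/4 = 27/28 ≈ 0.96429)
j(k) - x(-19 - 35) = sqrt(56 + 27/28) - (-19 - 35)**2 = sqrt(1595/28) - 1*(-54)**2 = sqrt(11165)/14 - 1*2916 = sqrt(11165)/14 - 2916 = -2916 + sqrt(11165)/14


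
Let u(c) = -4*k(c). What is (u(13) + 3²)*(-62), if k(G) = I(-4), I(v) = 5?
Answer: 682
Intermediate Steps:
k(G) = 5
u(c) = -20 (u(c) = -4*5 = -20)
(u(13) + 3²)*(-62) = (-20 + 3²)*(-62) = (-20 + 9)*(-62) = -11*(-62) = 682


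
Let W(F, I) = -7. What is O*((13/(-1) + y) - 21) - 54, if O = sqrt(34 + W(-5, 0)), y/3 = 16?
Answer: -54 + 42*sqrt(3) ≈ 18.746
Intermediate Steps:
y = 48 (y = 3*16 = 48)
O = 3*sqrt(3) (O = sqrt(34 - 7) = sqrt(27) = 3*sqrt(3) ≈ 5.1962)
O*((13/(-1) + y) - 21) - 54 = (3*sqrt(3))*((13/(-1) + 48) - 21) - 54 = (3*sqrt(3))*((13*(-1) + 48) - 21) - 54 = (3*sqrt(3))*((-13 + 48) - 21) - 54 = (3*sqrt(3))*(35 - 21) - 54 = (3*sqrt(3))*14 - 54 = 42*sqrt(3) - 54 = -54 + 42*sqrt(3)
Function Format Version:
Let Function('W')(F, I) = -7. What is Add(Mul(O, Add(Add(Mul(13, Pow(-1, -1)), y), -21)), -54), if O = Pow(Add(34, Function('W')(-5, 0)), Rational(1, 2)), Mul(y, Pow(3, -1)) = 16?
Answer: Add(-54, Mul(42, Pow(3, Rational(1, 2)))) ≈ 18.746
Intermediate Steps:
y = 48 (y = Mul(3, 16) = 48)
O = Mul(3, Pow(3, Rational(1, 2))) (O = Pow(Add(34, -7), Rational(1, 2)) = Pow(27, Rational(1, 2)) = Mul(3, Pow(3, Rational(1, 2))) ≈ 5.1962)
Add(Mul(O, Add(Add(Mul(13, Pow(-1, -1)), y), -21)), -54) = Add(Mul(Mul(3, Pow(3, Rational(1, 2))), Add(Add(Mul(13, Pow(-1, -1)), 48), -21)), -54) = Add(Mul(Mul(3, Pow(3, Rational(1, 2))), Add(Add(Mul(13, -1), 48), -21)), -54) = Add(Mul(Mul(3, Pow(3, Rational(1, 2))), Add(Add(-13, 48), -21)), -54) = Add(Mul(Mul(3, Pow(3, Rational(1, 2))), Add(35, -21)), -54) = Add(Mul(Mul(3, Pow(3, Rational(1, 2))), 14), -54) = Add(Mul(42, Pow(3, Rational(1, 2))), -54) = Add(-54, Mul(42, Pow(3, Rational(1, 2))))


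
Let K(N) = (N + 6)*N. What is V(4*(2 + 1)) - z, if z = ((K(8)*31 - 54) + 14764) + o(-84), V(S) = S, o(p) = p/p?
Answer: -18171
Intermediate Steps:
K(N) = N*(6 + N) (K(N) = (6 + N)*N = N*(6 + N))
o(p) = 1
z = 18183 (z = (((8*(6 + 8))*31 - 54) + 14764) + 1 = (((8*14)*31 - 54) + 14764) + 1 = ((112*31 - 54) + 14764) + 1 = ((3472 - 54) + 14764) + 1 = (3418 + 14764) + 1 = 18182 + 1 = 18183)
V(4*(2 + 1)) - z = 4*(2 + 1) - 1*18183 = 4*3 - 18183 = 12 - 18183 = -18171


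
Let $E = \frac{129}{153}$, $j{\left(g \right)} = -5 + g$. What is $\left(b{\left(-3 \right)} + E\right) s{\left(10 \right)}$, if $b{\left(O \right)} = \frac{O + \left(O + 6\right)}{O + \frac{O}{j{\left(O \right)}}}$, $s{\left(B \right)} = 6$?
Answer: $\frac{86}{17} \approx 5.0588$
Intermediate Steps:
$b{\left(O \right)} = \frac{6 + 2 O}{O + \frac{O}{-5 + O}}$ ($b{\left(O \right)} = \frac{O + \left(O + 6\right)}{O + \frac{O}{-5 + O}} = \frac{O + \left(6 + O\right)}{O + \frac{O}{-5 + O}} = \frac{6 + 2 O}{O + \frac{O}{-5 + O}}$)
$E = \frac{43}{51}$ ($E = 129 \cdot \frac{1}{153} = \frac{43}{51} \approx 0.84314$)
$\left(b{\left(-3 \right)} + E\right) s{\left(10 \right)} = \left(\frac{2 \left(-5 - 3\right) \left(3 - 3\right)}{\left(-3\right) \left(-4 - 3\right)} + \frac{43}{51}\right) 6 = \left(2 \left(- \frac{1}{3}\right) \frac{1}{-7} \left(-8\right) 0 + \frac{43}{51}\right) 6 = \left(2 \left(- \frac{1}{3}\right) \left(- \frac{1}{7}\right) \left(-8\right) 0 + \frac{43}{51}\right) 6 = \left(0 + \frac{43}{51}\right) 6 = \frac{43}{51} \cdot 6 = \frac{86}{17}$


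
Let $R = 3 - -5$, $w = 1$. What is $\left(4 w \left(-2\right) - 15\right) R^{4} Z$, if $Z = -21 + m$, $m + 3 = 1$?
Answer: $2166784$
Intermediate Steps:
$m = -2$ ($m = -3 + 1 = -2$)
$Z = -23$ ($Z = -21 - 2 = -23$)
$R = 8$ ($R = 3 + 5 = 8$)
$\left(4 w \left(-2\right) - 15\right) R^{4} Z = \left(4 \cdot 1 \left(-2\right) - 15\right) 8^{4} \left(-23\right) = \left(4 \left(-2\right) - 15\right) 4096 \left(-23\right) = \left(-8 - 15\right) 4096 \left(-23\right) = \left(-23\right) 4096 \left(-23\right) = \left(-94208\right) \left(-23\right) = 2166784$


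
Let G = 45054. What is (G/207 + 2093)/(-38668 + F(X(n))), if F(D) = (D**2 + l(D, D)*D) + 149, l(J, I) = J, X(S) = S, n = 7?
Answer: -5905/98187 ≈ -0.060140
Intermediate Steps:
F(D) = 149 + 2*D**2 (F(D) = (D**2 + D*D) + 149 = (D**2 + D**2) + 149 = 2*D**2 + 149 = 149 + 2*D**2)
(G/207 + 2093)/(-38668 + F(X(n))) = (45054/207 + 2093)/(-38668 + (149 + 2*7**2)) = (45054*(1/207) + 2093)/(-38668 + (149 + 2*49)) = (5006/23 + 2093)/(-38668 + (149 + 98)) = 53145/(23*(-38668 + 247)) = (53145/23)/(-38421) = (53145/23)*(-1/38421) = -5905/98187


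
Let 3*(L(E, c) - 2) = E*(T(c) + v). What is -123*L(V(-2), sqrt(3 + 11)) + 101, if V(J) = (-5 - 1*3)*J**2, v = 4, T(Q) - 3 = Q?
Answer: 9039 + 1312*sqrt(14) ≈ 13948.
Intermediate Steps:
T(Q) = 3 + Q
V(J) = -8*J**2 (V(J) = (-5 - 3)*J**2 = -8*J**2)
L(E, c) = 2 + E*(7 + c)/3 (L(E, c) = 2 + (E*((3 + c) + 4))/3 = 2 + (E*(7 + c))/3 = 2 + E*(7 + c)/3)
-123*L(V(-2), sqrt(3 + 11)) + 101 = -123*(2 + 7*(-8*(-2)**2)/3 + (-8*(-2)**2)*sqrt(3 + 11)/3) + 101 = -123*(2 + 7*(-8*4)/3 + (-8*4)*sqrt(14)/3) + 101 = -123*(2 + (7/3)*(-32) + (1/3)*(-32)*sqrt(14)) + 101 = -123*(2 - 224/3 - 32*sqrt(14)/3) + 101 = -123*(-218/3 - 32*sqrt(14)/3) + 101 = (8938 + 1312*sqrt(14)) + 101 = 9039 + 1312*sqrt(14)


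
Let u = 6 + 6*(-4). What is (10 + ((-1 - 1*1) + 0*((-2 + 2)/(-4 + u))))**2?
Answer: 64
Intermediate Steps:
u = -18 (u = 6 - 24 = -18)
(10 + ((-1 - 1*1) + 0*((-2 + 2)/(-4 + u))))**2 = (10 + ((-1 - 1*1) + 0*((-2 + 2)/(-4 - 18))))**2 = (10 + ((-1 - 1) + 0*(0/(-22))))**2 = (10 + (-2 + 0*(0*(-1/22))))**2 = (10 + (-2 + 0*0))**2 = (10 + (-2 + 0))**2 = (10 - 2)**2 = 8**2 = 64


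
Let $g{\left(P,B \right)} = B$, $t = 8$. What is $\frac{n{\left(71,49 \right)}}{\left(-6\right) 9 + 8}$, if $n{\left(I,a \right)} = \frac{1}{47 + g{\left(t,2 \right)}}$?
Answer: $- \frac{1}{2254} \approx -0.00044366$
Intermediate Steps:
$n{\left(I,a \right)} = \frac{1}{49}$ ($n{\left(I,a \right)} = \frac{1}{47 + 2} = \frac{1}{49}$)
$\frac{n{\left(71,49 \right)}}{\left(-6\right) 9 + 8} = \frac{1}{49 \left(\left(-6\right) 9 + 8\right)} = \frac{1}{49 \left(-54 + 8\right)} = \frac{1}{49 \left(-46\right)} = \frac{1}{49} \left(- \frac{1}{46}\right) = - \frac{1}{2254}$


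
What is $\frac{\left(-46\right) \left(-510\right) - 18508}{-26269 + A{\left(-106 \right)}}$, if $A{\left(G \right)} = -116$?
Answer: $- \frac{4952}{26385} \approx -0.18768$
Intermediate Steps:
$\frac{\left(-46\right) \left(-510\right) - 18508}{-26269 + A{\left(-106 \right)}} = \frac{\left(-46\right) \left(-510\right) - 18508}{-26269 - 116} = \frac{23460 - 18508}{-26385} = 4952 \left(- \frac{1}{26385}\right) = - \frac{4952}{26385}$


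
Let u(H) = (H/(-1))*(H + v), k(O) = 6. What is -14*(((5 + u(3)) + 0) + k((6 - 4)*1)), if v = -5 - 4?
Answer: -406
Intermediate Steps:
v = -9
u(H) = -H*(-9 + H) (u(H) = (H/(-1))*(H - 9) = (H*(-1))*(-9 + H) = (-H)*(-9 + H) = -H*(-9 + H))
-14*(((5 + u(3)) + 0) + k((6 - 4)*1)) = -14*(((5 + 3*(9 - 1*3)) + 0) + 6) = -14*(((5 + 3*(9 - 3)) + 0) + 6) = -14*(((5 + 3*6) + 0) + 6) = -14*(((5 + 18) + 0) + 6) = -14*((23 + 0) + 6) = -14*(23 + 6) = -14*29 = -406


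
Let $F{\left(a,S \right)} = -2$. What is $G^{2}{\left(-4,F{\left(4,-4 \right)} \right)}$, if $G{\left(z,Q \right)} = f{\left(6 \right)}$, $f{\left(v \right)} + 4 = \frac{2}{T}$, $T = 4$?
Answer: $\frac{49}{4} \approx 12.25$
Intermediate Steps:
$f{\left(v \right)} = - \frac{7}{2}$ ($f{\left(v \right)} = -4 + \frac{2}{4} = -4 + 2 \cdot \frac{1}{4} = -4 + \frac{1}{2} = - \frac{7}{2}$)
$G{\left(z,Q \right)} = - \frac{7}{2}$
$G^{2}{\left(-4,F{\left(4,-4 \right)} \right)} = \left(- \frac{7}{2}\right)^{2} = \frac{49}{4}$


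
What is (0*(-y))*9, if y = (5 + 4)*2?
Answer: 0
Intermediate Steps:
y = 18 (y = 9*2 = 18)
(0*(-y))*9 = (0*(-1*18))*9 = (0*(-18))*9 = 0*9 = 0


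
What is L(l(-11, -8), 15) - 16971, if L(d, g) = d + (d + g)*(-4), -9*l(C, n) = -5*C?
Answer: -51038/3 ≈ -17013.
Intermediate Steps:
l(C, n) = 5*C/9 (l(C, n) = -(-5)*C/9 = 5*C/9)
L(d, g) = -4*g - 3*d (L(d, g) = d + (-4*d - 4*g) = -4*g - 3*d)
L(l(-11, -8), 15) - 16971 = (-4*15 - 5*(-11)/3) - 16971 = (-60 - 3*(-55/9)) - 16971 = (-60 + 55/3) - 16971 = -125/3 - 16971 = -51038/3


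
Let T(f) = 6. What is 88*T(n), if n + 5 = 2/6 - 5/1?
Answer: 528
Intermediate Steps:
n = -29/3 (n = -5 + (2/6 - 5/1) = -5 + (2*(⅙) - 5*1) = -5 + (⅓ - 5) = -5 - 14/3 = -29/3 ≈ -9.6667)
88*T(n) = 88*6 = 528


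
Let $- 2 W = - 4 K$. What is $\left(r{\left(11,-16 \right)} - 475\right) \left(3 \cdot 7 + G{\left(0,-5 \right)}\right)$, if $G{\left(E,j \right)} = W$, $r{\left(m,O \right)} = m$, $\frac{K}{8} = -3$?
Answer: $12528$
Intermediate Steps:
$K = -24$ ($K = 8 \left(-3\right) = -24$)
$W = -48$ ($W = - \frac{\left(-4\right) \left(-24\right)}{2} = \left(- \frac{1}{2}\right) 96 = -48$)
$G{\left(E,j \right)} = -48$
$\left(r{\left(11,-16 \right)} - 475\right) \left(3 \cdot 7 + G{\left(0,-5 \right)}\right) = \left(11 - 475\right) \left(3 \cdot 7 - 48\right) = - 464 \left(21 - 48\right) = \left(-464\right) \left(-27\right) = 12528$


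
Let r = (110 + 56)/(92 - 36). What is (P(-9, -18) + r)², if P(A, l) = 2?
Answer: 19321/784 ≈ 24.644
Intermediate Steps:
r = 83/28 (r = 166/56 = 166*(1/56) = 83/28 ≈ 2.9643)
(P(-9, -18) + r)² = (2 + 83/28)² = (139/28)² = 19321/784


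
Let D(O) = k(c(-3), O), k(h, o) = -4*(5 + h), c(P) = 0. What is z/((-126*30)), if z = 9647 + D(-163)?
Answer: -3209/1260 ≈ -2.5468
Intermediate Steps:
k(h, o) = -20 - 4*h
D(O) = -20 (D(O) = -20 - 4*0 = -20 + 0 = -20)
z = 9627 (z = 9647 - 20 = 9627)
z/((-126*30)) = 9627/((-126*30)) = 9627/(-3780) = 9627*(-1/3780) = -3209/1260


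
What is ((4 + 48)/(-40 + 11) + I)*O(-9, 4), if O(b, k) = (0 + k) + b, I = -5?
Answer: 985/29 ≈ 33.966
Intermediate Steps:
O(b, k) = b + k (O(b, k) = k + b = b + k)
((4 + 48)/(-40 + 11) + I)*O(-9, 4) = ((4 + 48)/(-40 + 11) - 5)*(-9 + 4) = (52/(-29) - 5)*(-5) = (52*(-1/29) - 5)*(-5) = (-52/29 - 5)*(-5) = -197/29*(-5) = 985/29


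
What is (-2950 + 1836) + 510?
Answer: -604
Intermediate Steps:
(-2950 + 1836) + 510 = -1114 + 510 = -604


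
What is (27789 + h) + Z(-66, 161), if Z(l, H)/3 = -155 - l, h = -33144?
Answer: -5622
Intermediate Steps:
Z(l, H) = -465 - 3*l (Z(l, H) = 3*(-155 - l) = -465 - 3*l)
(27789 + h) + Z(-66, 161) = (27789 - 33144) + (-465 - 3*(-66)) = -5355 + (-465 + 198) = -5355 - 267 = -5622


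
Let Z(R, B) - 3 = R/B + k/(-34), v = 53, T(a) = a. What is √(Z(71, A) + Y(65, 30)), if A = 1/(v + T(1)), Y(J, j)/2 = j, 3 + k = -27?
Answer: 2*√281622/17 ≈ 62.433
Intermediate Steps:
k = -30 (k = -3 - 27 = -30)
Y(J, j) = 2*j
A = 1/54 (A = 1/(53 + 1) = 1/54 ≈ 0.018519)
Z(R, B) = 66/17 + R/B (Z(R, B) = 3 + (R/B - 30/(-34)) = 3 + (R/B - 30*(-1/34)) = 3 + (R/B + 15/17) = 3 + (15/17 + R/B) = 66/17 + R/B)
√(Z(71, A) + Y(65, 30)) = √((66/17 + 71/(1/54)) + 2*30) = √((66/17 + 71*54) + 60) = √((66/17 + 3834) + 60) = √(65244/17 + 60) = √(66264/17) = 2*√281622/17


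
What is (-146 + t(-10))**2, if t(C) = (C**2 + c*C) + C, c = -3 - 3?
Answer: 16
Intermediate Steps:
c = -6
t(C) = C**2 - 5*C (t(C) = (C**2 - 6*C) + C = C**2 - 5*C)
(-146 + t(-10))**2 = (-146 - 10*(-5 - 10))**2 = (-146 - 10*(-15))**2 = (-146 + 150)**2 = 4**2 = 16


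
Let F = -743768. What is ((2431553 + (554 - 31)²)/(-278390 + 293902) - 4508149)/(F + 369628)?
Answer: 34963851103/2901829840 ≈ 12.049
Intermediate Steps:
((2431553 + (554 - 31)²)/(-278390 + 293902) - 4508149)/(F + 369628) = ((2431553 + (554 - 31)²)/(-278390 + 293902) - 4508149)/(-743768 + 369628) = ((2431553 + 523²)/15512 - 4508149)/(-374140) = ((2431553 + 273529)*(1/15512) - 4508149)*(-1/374140) = (2705082*(1/15512) - 4508149)*(-1/374140) = (1352541/7756 - 4508149)*(-1/374140) = -34963851103/7756*(-1/374140) = 34963851103/2901829840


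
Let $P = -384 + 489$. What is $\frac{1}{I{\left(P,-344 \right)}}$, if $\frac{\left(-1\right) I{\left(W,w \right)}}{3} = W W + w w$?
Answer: $- \frac{1}{388083} \approx -2.5768 \cdot 10^{-6}$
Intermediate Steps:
$P = 105$
$I{\left(W,w \right)} = - 3 W^{2} - 3 w^{2}$ ($I{\left(W,w \right)} = - 3 \left(W W + w w\right) = - 3 \left(W^{2} + w^{2}\right) = - 3 W^{2} - 3 w^{2}$)
$\frac{1}{I{\left(P,-344 \right)}} = \frac{1}{- 3 \cdot 105^{2} - 3 \left(-344\right)^{2}} = \frac{1}{\left(-3\right) 11025 - 355008} = \frac{1}{-33075 - 355008} = \frac{1}{-388083} = - \frac{1}{388083}$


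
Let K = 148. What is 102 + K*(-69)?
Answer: -10110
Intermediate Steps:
102 + K*(-69) = 102 + 148*(-69) = 102 - 10212 = -10110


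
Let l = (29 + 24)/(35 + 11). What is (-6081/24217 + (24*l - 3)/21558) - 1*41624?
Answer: -166602614135929/4002537326 ≈ -41624.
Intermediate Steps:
l = 53/46 ≈ 1.1522
(-6081/24217 + (24*l - 3)/21558) - 1*41624 = (-6081/24217 + (24*(53/46) - 3)/21558) - 1*41624 = (-6081*1/24217 + (636/23 - 3)*(1/21558)) - 41624 = (-6081/24217 + (567/23)*(1/21558)) - 41624 = (-6081/24217 + 189/165278) - 41624 = -1000478505/4002537326 - 41624 = -166602614135929/4002537326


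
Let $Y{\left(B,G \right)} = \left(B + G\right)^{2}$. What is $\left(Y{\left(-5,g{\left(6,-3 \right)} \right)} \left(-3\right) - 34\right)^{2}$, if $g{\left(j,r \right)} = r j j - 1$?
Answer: $1522716484$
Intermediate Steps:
$g{\left(j,r \right)} = -1 + r j^{2}$ ($g{\left(j,r \right)} = j r j - 1 = r j^{2} - 1 = -1 + r j^{2}$)
$\left(Y{\left(-5,g{\left(6,-3 \right)} \right)} \left(-3\right) - 34\right)^{2} = \left(\left(-5 - \left(1 + 3 \cdot 6^{2}\right)\right)^{2} \left(-3\right) - 34\right)^{2} = \left(\left(-5 - 109\right)^{2} \left(-3\right) - 34\right)^{2} = \left(\left(-114\right)^{2} \left(-3\right) - 34\right)^{2} = \left(12996 \left(-3\right) - 34\right)^{2} = \left(-38988 - 34\right)^{2} = \left(-39022\right)^{2} = 1522716484$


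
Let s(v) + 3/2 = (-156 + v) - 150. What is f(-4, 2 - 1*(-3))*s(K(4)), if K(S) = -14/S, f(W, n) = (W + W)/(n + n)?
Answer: 1244/5 ≈ 248.80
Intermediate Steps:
f(W, n) = W/n (f(W, n) = (2*W)/((2*n)) = (2*W)*(1/(2*n)) = W/n)
s(v) = -615/2 + v (s(v) = -3/2 + ((-156 + v) - 150) = -3/2 + (-306 + v) = -615/2 + v)
f(-4, 2 - 1*(-3))*s(K(4)) = (-4/(2 - 1*(-3)))*(-615/2 - 14/4) = (-4/(2 + 3))*(-615/2 - 14*1/4) = (-4/5)*(-615/2 - 7/2) = -4*1/5*(-311) = -4/5*(-311) = 1244/5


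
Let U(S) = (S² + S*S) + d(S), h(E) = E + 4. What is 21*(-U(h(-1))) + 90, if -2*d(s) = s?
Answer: -513/2 ≈ -256.50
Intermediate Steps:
h(E) = 4 + E
d(s) = -s/2
U(S) = 2*S² - S/2 (U(S) = (S² + S*S) - S/2 = (S² + S²) - S/2 = 2*S² - S/2)
21*(-U(h(-1))) + 90 = 21*(-(4 - 1)*(-1 + 4*(4 - 1))/2) + 90 = 21*(-3*(-1 + 4*3)/2) + 90 = 21*(-3*(-1 + 12)/2) + 90 = 21*(-3*11/2) + 90 = 21*(-1*33/2) + 90 = 21*(-33/2) + 90 = -693/2 + 90 = -513/2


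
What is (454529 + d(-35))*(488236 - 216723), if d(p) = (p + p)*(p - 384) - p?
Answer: 131383511622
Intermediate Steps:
d(p) = -p + 2*p*(-384 + p) (d(p) = (2*p)*(-384 + p) - p = 2*p*(-384 + p) - p = -p + 2*p*(-384 + p))
(454529 + d(-35))*(488236 - 216723) = (454529 - 35*(-769 + 2*(-35)))*(488236 - 216723) = (454529 - 35*(-769 - 70))*271513 = (454529 - 35*(-839))*271513 = (454529 + 29365)*271513 = 483894*271513 = 131383511622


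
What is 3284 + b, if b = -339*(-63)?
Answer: 24641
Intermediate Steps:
b = 21357
3284 + b = 3284 + 21357 = 24641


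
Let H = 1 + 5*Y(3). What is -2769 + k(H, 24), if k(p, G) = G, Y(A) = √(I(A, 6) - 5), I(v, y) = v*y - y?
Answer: -2745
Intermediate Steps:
I(v, y) = -y + v*y
Y(A) = √(-11 + 6*A) (Y(A) = √(6*(-1 + A) - 5) = √((-6 + 6*A) - 5) = √(-11 + 6*A))
H = 1 + 5*√7 (H = 1 + 5*√(-11 + 6*3) = 1 + 5*√(-11 + 18) = 1 + 5*√7 ≈ 14.229)
-2769 + k(H, 24) = -2769 + 24 = -2745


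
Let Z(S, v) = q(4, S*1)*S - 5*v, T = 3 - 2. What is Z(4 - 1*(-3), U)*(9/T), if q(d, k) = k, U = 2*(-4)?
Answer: 801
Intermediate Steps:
T = 1
U = -8
Z(S, v) = S² - 5*v (Z(S, v) = (S*1)*S - 5*v = S*S - 5*v = S² - 5*v)
Z(4 - 1*(-3), U)*(9/T) = ((4 - 1*(-3))² - 5*(-8))*(9/1) = ((4 + 3)² + 40)*(9*1) = (7² + 40)*9 = (49 + 40)*9 = 89*9 = 801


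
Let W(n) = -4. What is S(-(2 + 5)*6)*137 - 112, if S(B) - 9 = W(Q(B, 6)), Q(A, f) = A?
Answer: 573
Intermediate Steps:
S(B) = 5 (S(B) = 9 - 4 = 5)
S(-(2 + 5)*6)*137 - 112 = 5*137 - 112 = 685 - 112 = 573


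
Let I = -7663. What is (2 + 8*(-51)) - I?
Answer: 7257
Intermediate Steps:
(2 + 8*(-51)) - I = (2 + 8*(-51)) - 1*(-7663) = (2 - 408) + 7663 = -406 + 7663 = 7257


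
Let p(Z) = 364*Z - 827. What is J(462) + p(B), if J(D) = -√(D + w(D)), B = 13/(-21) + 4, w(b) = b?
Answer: 1211/3 - 2*√231 ≈ 373.27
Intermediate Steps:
B = 71/21 (B = 13*(-1/21) + 4 = -13/21 + 4 = 71/21 ≈ 3.3810)
p(Z) = -827 + 364*Z
J(D) = -√2*√D (J(D) = -√(D + D) = -√(2*D) = -√2*√D)
J(462) + p(B) = -√2*√462 + (-827 + 364*(71/21)) = -2*√231 + (-827 + 3692/3) = -2*√231 + 1211/3 = 1211/3 - 2*√231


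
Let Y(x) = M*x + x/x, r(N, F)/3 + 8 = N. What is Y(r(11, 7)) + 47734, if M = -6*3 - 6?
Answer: 47519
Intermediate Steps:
r(N, F) = -24 + 3*N
M = -24 (M = -18 - 6 = -24)
Y(x) = 1 - 24*x (Y(x) = -24*x + x/x = -24*x + 1 = 1 - 24*x)
Y(r(11, 7)) + 47734 = (1 - 24*(-24 + 3*11)) + 47734 = (1 - 24*(-24 + 33)) + 47734 = (1 - 24*9) + 47734 = (1 - 216) + 47734 = -215 + 47734 = 47519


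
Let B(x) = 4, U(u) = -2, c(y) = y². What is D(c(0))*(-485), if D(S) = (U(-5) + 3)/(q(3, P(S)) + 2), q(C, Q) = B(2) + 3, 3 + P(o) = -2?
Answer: -485/9 ≈ -53.889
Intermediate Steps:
P(o) = -5 (P(o) = -3 - 2 = -5)
q(C, Q) = 7 (q(C, Q) = 4 + 3 = 7)
D(S) = ⅑ (D(S) = (-2 + 3)/(7 + 2) = 1/9 = 1*(⅑) = ⅑)
D(c(0))*(-485) = (⅑)*(-485) = -485/9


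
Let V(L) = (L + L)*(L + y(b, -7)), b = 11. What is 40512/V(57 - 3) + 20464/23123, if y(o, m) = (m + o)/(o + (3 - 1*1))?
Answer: 572425240/73461771 ≈ 7.7922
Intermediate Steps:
y(o, m) = (m + o)/(2 + o) (y(o, m) = (m + o)/(o + (3 - 1)) = (m + o)/(o + 2) = (m + o)/(2 + o))
V(L) = 2*L*(4/13 + L) (V(L) = (L + L)*(L + (-7 + 11)/(2 + 11)) = (2*L)*(L + 4/13) = (2*L)*(4/13 + L) = 2*L*(4/13 + L))
40512/V(57 - 3) + 20464/23123 = 40512/((2*(57 - 3)*(4 + 13*(57 - 3))/13)) + 20464/23123 = 40512/(((2/13)*54*(4 + 13*54))) + 20464*(1/23123) = 40512/(((2/13)*54*(4 + 702))) + 20464/23123 = 40512/(((2/13)*54*706)) + 20464/23123 = 40512/(76248/13) + 20464/23123 = 40512*(13/76248) + 20464/23123 = 21944/3177 + 20464/23123 = 572425240/73461771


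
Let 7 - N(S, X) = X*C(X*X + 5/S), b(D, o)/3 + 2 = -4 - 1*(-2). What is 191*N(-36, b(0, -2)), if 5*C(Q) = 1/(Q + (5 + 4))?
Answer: 36870067/27515 ≈ 1340.0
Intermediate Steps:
b(D, o) = -12 (b(D, o) = -6 + 3*(-4 - 1*(-2)) = -6 + 3*(-4 + 2) = -6 + 3*(-2) = -6 - 6 = -12)
C(Q) = 1/(5*(9 + Q)) (C(Q) = 1/(5*(Q + (5 + 4))) = 1/(5*(Q + 9)) = 1/(5*(9 + Q)))
N(S, X) = 7 - X/(5*(9 + X**2 + 5/S)) (N(S, X) = 7 - X*1/(5*(9 + (X*X + 5/S))) = 7 - X*1/(5*(9 + (X**2 + 5/S))) = 7 - X*1/(5*(9 + X**2 + 5/S)) = 7 - X/(5*(9 + X**2 + 5/S)))
191*N(-36, b(0, -2)) = 191*(7 - 1/5*(-12)/(9 + (-12)**2 + 5/(-36))) = 191*(7 - 1/5*(-12)/(9 + 144 + 5*(-1/36))) = 191*(7 - 1/5*(-12)/(9 + 144 - 5/36)) = 191*(7 - 1/5*(-12)/5503/36) = 191*(7 - 1/5*(-12)*36/5503) = 191*(7 + 432/27515) = 191*(193037/27515) = 36870067/27515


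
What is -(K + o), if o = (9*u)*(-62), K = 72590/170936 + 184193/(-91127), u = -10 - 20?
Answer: -130366091225781/7788442436 ≈ -16738.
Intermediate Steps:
u = -30
K = -12435152859/7788442436 (K = 72590*(1/170936) + 184193*(-1/91127) = 36295/85468 - 184193/91127 = -12435152859/7788442436 ≈ -1.5966)
o = 16740 (o = (9*(-30))*(-62) = -270*(-62) = 16740)
-(K + o) = -(-12435152859/7788442436 + 16740) = -1*130366091225781/7788442436 = -130366091225781/7788442436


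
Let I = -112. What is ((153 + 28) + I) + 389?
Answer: 458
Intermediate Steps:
((153 + 28) + I) + 389 = ((153 + 28) - 112) + 389 = (181 - 112) + 389 = 69 + 389 = 458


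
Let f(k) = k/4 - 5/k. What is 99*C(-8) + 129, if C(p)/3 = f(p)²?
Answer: 44193/64 ≈ 690.52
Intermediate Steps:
f(k) = -5/k + k/4 (f(k) = k*(¼) - 5/k = k/4 - 5/k = -5/k + k/4)
C(p) = 3*(-5/p + p/4)²
99*C(-8) + 129 = 99*((3/16)*(-20 + (-8)²)²/(-8)²) + 129 = 99*((3/16)*(1/64)*(-20 + 64)²) + 129 = 99*((3/16)*(1/64)*44²) + 129 = 99*((3/16)*(1/64)*1936) + 129 = 99*(363/64) + 129 = 35937/64 + 129 = 44193/64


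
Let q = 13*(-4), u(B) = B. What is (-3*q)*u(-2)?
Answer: -312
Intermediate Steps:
q = -52
(-3*q)*u(-2) = -3*(-52)*(-2) = 156*(-2) = -312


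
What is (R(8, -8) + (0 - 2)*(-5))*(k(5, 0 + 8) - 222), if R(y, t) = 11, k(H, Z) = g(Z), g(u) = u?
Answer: -4494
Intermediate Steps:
k(H, Z) = Z
(R(8, -8) + (0 - 2)*(-5))*(k(5, 0 + 8) - 222) = (11 + (0 - 2)*(-5))*((0 + 8) - 222) = (11 - 2*(-5))*(8 - 222) = (11 + 10)*(-214) = 21*(-214) = -4494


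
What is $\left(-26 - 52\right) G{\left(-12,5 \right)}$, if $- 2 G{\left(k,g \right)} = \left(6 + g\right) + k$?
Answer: $-39$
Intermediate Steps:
$G{\left(k,g \right)} = -3 - \frac{g}{2} - \frac{k}{2}$ ($G{\left(k,g \right)} = - \frac{\left(6 + g\right) + k}{2} = - \frac{6 + g + k}{2} = -3 - \frac{g}{2} - \frac{k}{2}$)
$\left(-26 - 52\right) G{\left(-12,5 \right)} = \left(-26 - 52\right) \left(-3 - \frac{5}{2} - -6\right) = - 78 \left(-3 - \frac{5}{2} + 6\right) = \left(-78\right) \frac{1}{2} = -39$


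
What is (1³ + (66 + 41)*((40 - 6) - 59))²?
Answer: 7150276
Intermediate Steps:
(1³ + (66 + 41)*((40 - 6) - 59))² = (1 + 107*(34 - 59))² = (1 + 107*(-25))² = (1 - 2675)² = (-2674)² = 7150276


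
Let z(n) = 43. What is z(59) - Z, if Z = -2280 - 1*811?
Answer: 3134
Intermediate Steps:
Z = -3091 (Z = -2280 - 811 = -3091)
z(59) - Z = 43 - 1*(-3091) = 43 + 3091 = 3134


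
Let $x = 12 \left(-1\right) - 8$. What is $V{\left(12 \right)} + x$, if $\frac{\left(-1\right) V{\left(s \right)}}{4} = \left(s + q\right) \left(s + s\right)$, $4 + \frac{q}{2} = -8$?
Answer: $1132$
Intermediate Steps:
$q = -24$ ($q = -8 + 2 \left(-8\right) = -8 - 16 = -24$)
$V{\left(s \right)} = - 8 s \left(-24 + s\right)$ ($V{\left(s \right)} = - 4 \left(s - 24\right) \left(s + s\right) = - 4 \left(-24 + s\right) 2 s = - 4 \cdot 2 s \left(-24 + s\right) = - 8 s \left(-24 + s\right)$)
$x = -20$ ($x = -12 - 8 = -20$)
$V{\left(12 \right)} + x = 8 \cdot 12 \left(24 - 12\right) - 20 = 8 \cdot 12 \cdot 12 - 20 = 1152 - 20 = 1132$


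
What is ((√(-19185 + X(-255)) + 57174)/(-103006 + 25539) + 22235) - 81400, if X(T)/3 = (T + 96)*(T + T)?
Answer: -352568633/5959 - √224085/77467 ≈ -59166.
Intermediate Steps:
X(T) = 6*T*(96 + T) (X(T) = 3*((T + 96)*(T + T)) = 3*((96 + T)*(2*T)) = 3*(2*T*(96 + T)) = 6*T*(96 + T))
((√(-19185 + X(-255)) + 57174)/(-103006 + 25539) + 22235) - 81400 = ((√(-19185 + 6*(-255)*(96 - 255)) + 57174)/(-103006 + 25539) + 22235) - 81400 = ((√(-19185 + 6*(-255)*(-159)) + 57174)/(-77467) + 22235) - 81400 = ((√(-19185 + 243270) + 57174)*(-1/77467) + 22235) - 81400 = ((√224085 + 57174)*(-1/77467) + 22235) - 81400 = ((57174 + √224085)*(-1/77467) + 22235) - 81400 = ((-4398/5959 - √224085/77467) + 22235) - 81400 = (132493967/5959 - √224085/77467) - 81400 = -352568633/5959 - √224085/77467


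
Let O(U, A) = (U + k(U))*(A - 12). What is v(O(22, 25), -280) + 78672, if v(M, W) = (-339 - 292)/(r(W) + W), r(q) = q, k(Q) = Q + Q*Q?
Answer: 44056951/560 ≈ 78673.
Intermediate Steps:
k(Q) = Q + Q**2
O(U, A) = (-12 + A)*(U + U*(1 + U)) (O(U, A) = (U + U*(1 + U))*(A - 12) = (U + U*(1 + U))*(-12 + A) = (-12 + A)*(U + U*(1 + U)))
v(M, W) = -631/(2*W) (v(M, W) = (-339 - 292)/(W + W) = -631*1/(2*W) = -631/(2*W))
v(O(22, 25), -280) + 78672 = -631/2/(-280) + 78672 = -631/2*(-1/280) + 78672 = 631/560 + 78672 = 44056951/560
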